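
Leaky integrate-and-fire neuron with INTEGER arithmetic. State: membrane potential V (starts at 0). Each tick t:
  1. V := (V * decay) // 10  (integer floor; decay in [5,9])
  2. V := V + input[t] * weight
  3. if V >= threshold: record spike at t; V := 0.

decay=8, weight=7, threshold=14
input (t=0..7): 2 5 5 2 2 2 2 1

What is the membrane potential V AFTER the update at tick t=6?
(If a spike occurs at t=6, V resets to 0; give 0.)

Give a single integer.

t=0: input=2 -> V=0 FIRE
t=1: input=5 -> V=0 FIRE
t=2: input=5 -> V=0 FIRE
t=3: input=2 -> V=0 FIRE
t=4: input=2 -> V=0 FIRE
t=5: input=2 -> V=0 FIRE
t=6: input=2 -> V=0 FIRE
t=7: input=1 -> V=7

Answer: 0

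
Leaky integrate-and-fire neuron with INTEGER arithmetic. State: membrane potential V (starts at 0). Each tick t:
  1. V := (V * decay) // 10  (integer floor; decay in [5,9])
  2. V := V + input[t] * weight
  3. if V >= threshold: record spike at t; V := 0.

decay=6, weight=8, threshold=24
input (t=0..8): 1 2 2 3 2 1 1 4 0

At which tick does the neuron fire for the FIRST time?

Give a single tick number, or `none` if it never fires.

t=0: input=1 -> V=8
t=1: input=2 -> V=20
t=2: input=2 -> V=0 FIRE
t=3: input=3 -> V=0 FIRE
t=4: input=2 -> V=16
t=5: input=1 -> V=17
t=6: input=1 -> V=18
t=7: input=4 -> V=0 FIRE
t=8: input=0 -> V=0

Answer: 2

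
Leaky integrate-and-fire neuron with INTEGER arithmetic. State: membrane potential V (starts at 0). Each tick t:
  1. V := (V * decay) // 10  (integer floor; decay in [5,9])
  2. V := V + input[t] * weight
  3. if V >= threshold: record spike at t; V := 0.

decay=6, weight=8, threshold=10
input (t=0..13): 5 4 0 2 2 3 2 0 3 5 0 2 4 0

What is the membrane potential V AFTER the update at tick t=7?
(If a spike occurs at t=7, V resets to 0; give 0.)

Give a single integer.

t=0: input=5 -> V=0 FIRE
t=1: input=4 -> V=0 FIRE
t=2: input=0 -> V=0
t=3: input=2 -> V=0 FIRE
t=4: input=2 -> V=0 FIRE
t=5: input=3 -> V=0 FIRE
t=6: input=2 -> V=0 FIRE
t=7: input=0 -> V=0
t=8: input=3 -> V=0 FIRE
t=9: input=5 -> V=0 FIRE
t=10: input=0 -> V=0
t=11: input=2 -> V=0 FIRE
t=12: input=4 -> V=0 FIRE
t=13: input=0 -> V=0

Answer: 0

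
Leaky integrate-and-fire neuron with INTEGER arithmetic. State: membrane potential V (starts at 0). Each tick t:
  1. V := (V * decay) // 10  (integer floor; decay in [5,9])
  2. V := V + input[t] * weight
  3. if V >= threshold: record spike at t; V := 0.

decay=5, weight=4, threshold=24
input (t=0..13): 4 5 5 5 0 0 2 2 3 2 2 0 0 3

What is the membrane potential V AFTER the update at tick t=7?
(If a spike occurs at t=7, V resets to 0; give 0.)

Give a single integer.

Answer: 12

Derivation:
t=0: input=4 -> V=16
t=1: input=5 -> V=0 FIRE
t=2: input=5 -> V=20
t=3: input=5 -> V=0 FIRE
t=4: input=0 -> V=0
t=5: input=0 -> V=0
t=6: input=2 -> V=8
t=7: input=2 -> V=12
t=8: input=3 -> V=18
t=9: input=2 -> V=17
t=10: input=2 -> V=16
t=11: input=0 -> V=8
t=12: input=0 -> V=4
t=13: input=3 -> V=14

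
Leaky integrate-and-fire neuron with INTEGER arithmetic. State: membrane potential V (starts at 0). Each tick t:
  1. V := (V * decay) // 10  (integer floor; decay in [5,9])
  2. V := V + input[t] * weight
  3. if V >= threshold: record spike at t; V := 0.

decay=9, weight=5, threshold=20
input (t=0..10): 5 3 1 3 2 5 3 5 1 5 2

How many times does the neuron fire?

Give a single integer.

t=0: input=5 -> V=0 FIRE
t=1: input=3 -> V=15
t=2: input=1 -> V=18
t=3: input=3 -> V=0 FIRE
t=4: input=2 -> V=10
t=5: input=5 -> V=0 FIRE
t=6: input=3 -> V=15
t=7: input=5 -> V=0 FIRE
t=8: input=1 -> V=5
t=9: input=5 -> V=0 FIRE
t=10: input=2 -> V=10

Answer: 5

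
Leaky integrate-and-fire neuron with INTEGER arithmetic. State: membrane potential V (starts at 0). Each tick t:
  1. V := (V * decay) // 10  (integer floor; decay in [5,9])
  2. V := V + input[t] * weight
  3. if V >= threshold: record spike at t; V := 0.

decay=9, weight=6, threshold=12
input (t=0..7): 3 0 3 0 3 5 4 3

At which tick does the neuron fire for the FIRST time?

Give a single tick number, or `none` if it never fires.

Answer: 0

Derivation:
t=0: input=3 -> V=0 FIRE
t=1: input=0 -> V=0
t=2: input=3 -> V=0 FIRE
t=3: input=0 -> V=0
t=4: input=3 -> V=0 FIRE
t=5: input=5 -> V=0 FIRE
t=6: input=4 -> V=0 FIRE
t=7: input=3 -> V=0 FIRE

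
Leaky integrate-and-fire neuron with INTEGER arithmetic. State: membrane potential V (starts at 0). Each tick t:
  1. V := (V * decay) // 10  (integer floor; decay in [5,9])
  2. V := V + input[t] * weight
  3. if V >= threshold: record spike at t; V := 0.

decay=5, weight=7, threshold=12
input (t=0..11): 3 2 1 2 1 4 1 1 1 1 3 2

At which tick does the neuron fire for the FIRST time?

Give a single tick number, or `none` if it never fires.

t=0: input=3 -> V=0 FIRE
t=1: input=2 -> V=0 FIRE
t=2: input=1 -> V=7
t=3: input=2 -> V=0 FIRE
t=4: input=1 -> V=7
t=5: input=4 -> V=0 FIRE
t=6: input=1 -> V=7
t=7: input=1 -> V=10
t=8: input=1 -> V=0 FIRE
t=9: input=1 -> V=7
t=10: input=3 -> V=0 FIRE
t=11: input=2 -> V=0 FIRE

Answer: 0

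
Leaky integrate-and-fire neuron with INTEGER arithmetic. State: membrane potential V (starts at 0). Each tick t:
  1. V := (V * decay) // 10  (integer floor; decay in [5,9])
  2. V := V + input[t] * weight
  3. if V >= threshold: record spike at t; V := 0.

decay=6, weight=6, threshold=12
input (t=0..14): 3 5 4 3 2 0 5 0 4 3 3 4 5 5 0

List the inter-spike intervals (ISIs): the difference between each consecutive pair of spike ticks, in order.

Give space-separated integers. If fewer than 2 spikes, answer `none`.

t=0: input=3 -> V=0 FIRE
t=1: input=5 -> V=0 FIRE
t=2: input=4 -> V=0 FIRE
t=3: input=3 -> V=0 FIRE
t=4: input=2 -> V=0 FIRE
t=5: input=0 -> V=0
t=6: input=5 -> V=0 FIRE
t=7: input=0 -> V=0
t=8: input=4 -> V=0 FIRE
t=9: input=3 -> V=0 FIRE
t=10: input=3 -> V=0 FIRE
t=11: input=4 -> V=0 FIRE
t=12: input=5 -> V=0 FIRE
t=13: input=5 -> V=0 FIRE
t=14: input=0 -> V=0

Answer: 1 1 1 1 2 2 1 1 1 1 1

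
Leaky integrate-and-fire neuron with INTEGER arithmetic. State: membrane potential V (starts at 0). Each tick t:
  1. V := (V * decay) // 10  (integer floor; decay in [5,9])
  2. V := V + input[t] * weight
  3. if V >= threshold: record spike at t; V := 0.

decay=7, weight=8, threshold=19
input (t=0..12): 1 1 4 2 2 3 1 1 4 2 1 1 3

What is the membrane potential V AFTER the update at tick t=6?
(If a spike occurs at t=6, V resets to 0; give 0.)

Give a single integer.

Answer: 8

Derivation:
t=0: input=1 -> V=8
t=1: input=1 -> V=13
t=2: input=4 -> V=0 FIRE
t=3: input=2 -> V=16
t=4: input=2 -> V=0 FIRE
t=5: input=3 -> V=0 FIRE
t=6: input=1 -> V=8
t=7: input=1 -> V=13
t=8: input=4 -> V=0 FIRE
t=9: input=2 -> V=16
t=10: input=1 -> V=0 FIRE
t=11: input=1 -> V=8
t=12: input=3 -> V=0 FIRE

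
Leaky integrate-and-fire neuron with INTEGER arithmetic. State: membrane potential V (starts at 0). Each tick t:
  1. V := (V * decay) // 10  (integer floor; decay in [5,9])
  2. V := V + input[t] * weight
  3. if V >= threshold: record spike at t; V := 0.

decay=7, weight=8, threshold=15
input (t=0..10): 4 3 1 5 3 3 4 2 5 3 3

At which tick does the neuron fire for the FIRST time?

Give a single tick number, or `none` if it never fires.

Answer: 0

Derivation:
t=0: input=4 -> V=0 FIRE
t=1: input=3 -> V=0 FIRE
t=2: input=1 -> V=8
t=3: input=5 -> V=0 FIRE
t=4: input=3 -> V=0 FIRE
t=5: input=3 -> V=0 FIRE
t=6: input=4 -> V=0 FIRE
t=7: input=2 -> V=0 FIRE
t=8: input=5 -> V=0 FIRE
t=9: input=3 -> V=0 FIRE
t=10: input=3 -> V=0 FIRE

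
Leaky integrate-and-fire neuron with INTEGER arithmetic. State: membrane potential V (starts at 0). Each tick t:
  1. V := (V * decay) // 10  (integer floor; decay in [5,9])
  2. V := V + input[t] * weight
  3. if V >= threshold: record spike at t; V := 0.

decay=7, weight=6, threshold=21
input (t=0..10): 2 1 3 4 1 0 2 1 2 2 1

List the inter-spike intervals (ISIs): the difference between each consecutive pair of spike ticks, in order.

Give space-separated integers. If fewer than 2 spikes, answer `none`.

t=0: input=2 -> V=12
t=1: input=1 -> V=14
t=2: input=3 -> V=0 FIRE
t=3: input=4 -> V=0 FIRE
t=4: input=1 -> V=6
t=5: input=0 -> V=4
t=6: input=2 -> V=14
t=7: input=1 -> V=15
t=8: input=2 -> V=0 FIRE
t=9: input=2 -> V=12
t=10: input=1 -> V=14

Answer: 1 5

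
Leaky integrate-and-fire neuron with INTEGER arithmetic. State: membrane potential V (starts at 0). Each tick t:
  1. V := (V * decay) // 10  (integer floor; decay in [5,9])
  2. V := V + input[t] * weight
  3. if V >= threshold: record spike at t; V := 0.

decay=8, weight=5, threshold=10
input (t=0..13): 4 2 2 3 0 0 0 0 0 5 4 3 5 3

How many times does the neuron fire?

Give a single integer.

t=0: input=4 -> V=0 FIRE
t=1: input=2 -> V=0 FIRE
t=2: input=2 -> V=0 FIRE
t=3: input=3 -> V=0 FIRE
t=4: input=0 -> V=0
t=5: input=0 -> V=0
t=6: input=0 -> V=0
t=7: input=0 -> V=0
t=8: input=0 -> V=0
t=9: input=5 -> V=0 FIRE
t=10: input=4 -> V=0 FIRE
t=11: input=3 -> V=0 FIRE
t=12: input=5 -> V=0 FIRE
t=13: input=3 -> V=0 FIRE

Answer: 9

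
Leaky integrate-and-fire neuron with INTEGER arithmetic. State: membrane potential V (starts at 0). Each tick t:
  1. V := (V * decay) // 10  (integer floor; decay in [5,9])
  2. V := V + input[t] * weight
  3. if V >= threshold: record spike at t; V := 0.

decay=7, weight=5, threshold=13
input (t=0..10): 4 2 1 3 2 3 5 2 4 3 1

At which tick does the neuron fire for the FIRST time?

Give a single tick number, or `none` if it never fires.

t=0: input=4 -> V=0 FIRE
t=1: input=2 -> V=10
t=2: input=1 -> V=12
t=3: input=3 -> V=0 FIRE
t=4: input=2 -> V=10
t=5: input=3 -> V=0 FIRE
t=6: input=5 -> V=0 FIRE
t=7: input=2 -> V=10
t=8: input=4 -> V=0 FIRE
t=9: input=3 -> V=0 FIRE
t=10: input=1 -> V=5

Answer: 0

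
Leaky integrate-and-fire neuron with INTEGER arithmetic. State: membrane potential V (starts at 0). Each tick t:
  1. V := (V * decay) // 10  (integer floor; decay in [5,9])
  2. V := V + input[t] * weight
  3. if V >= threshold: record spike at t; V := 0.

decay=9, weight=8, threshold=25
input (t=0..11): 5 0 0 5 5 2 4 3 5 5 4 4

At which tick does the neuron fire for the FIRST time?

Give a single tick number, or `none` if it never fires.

t=0: input=5 -> V=0 FIRE
t=1: input=0 -> V=0
t=2: input=0 -> V=0
t=3: input=5 -> V=0 FIRE
t=4: input=5 -> V=0 FIRE
t=5: input=2 -> V=16
t=6: input=4 -> V=0 FIRE
t=7: input=3 -> V=24
t=8: input=5 -> V=0 FIRE
t=9: input=5 -> V=0 FIRE
t=10: input=4 -> V=0 FIRE
t=11: input=4 -> V=0 FIRE

Answer: 0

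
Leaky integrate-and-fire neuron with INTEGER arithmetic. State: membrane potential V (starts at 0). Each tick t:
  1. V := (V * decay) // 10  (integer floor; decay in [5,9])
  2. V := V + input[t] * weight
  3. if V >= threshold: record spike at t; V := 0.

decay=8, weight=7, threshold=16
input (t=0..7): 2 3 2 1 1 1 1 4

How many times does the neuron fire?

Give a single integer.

Answer: 4

Derivation:
t=0: input=2 -> V=14
t=1: input=3 -> V=0 FIRE
t=2: input=2 -> V=14
t=3: input=1 -> V=0 FIRE
t=4: input=1 -> V=7
t=5: input=1 -> V=12
t=6: input=1 -> V=0 FIRE
t=7: input=4 -> V=0 FIRE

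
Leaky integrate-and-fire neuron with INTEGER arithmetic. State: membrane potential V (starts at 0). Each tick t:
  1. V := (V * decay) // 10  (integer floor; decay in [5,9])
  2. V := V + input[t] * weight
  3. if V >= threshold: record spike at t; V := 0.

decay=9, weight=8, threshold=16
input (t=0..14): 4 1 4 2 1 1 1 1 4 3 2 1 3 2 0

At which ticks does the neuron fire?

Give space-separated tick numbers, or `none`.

t=0: input=4 -> V=0 FIRE
t=1: input=1 -> V=8
t=2: input=4 -> V=0 FIRE
t=3: input=2 -> V=0 FIRE
t=4: input=1 -> V=8
t=5: input=1 -> V=15
t=6: input=1 -> V=0 FIRE
t=7: input=1 -> V=8
t=8: input=4 -> V=0 FIRE
t=9: input=3 -> V=0 FIRE
t=10: input=2 -> V=0 FIRE
t=11: input=1 -> V=8
t=12: input=3 -> V=0 FIRE
t=13: input=2 -> V=0 FIRE
t=14: input=0 -> V=0

Answer: 0 2 3 6 8 9 10 12 13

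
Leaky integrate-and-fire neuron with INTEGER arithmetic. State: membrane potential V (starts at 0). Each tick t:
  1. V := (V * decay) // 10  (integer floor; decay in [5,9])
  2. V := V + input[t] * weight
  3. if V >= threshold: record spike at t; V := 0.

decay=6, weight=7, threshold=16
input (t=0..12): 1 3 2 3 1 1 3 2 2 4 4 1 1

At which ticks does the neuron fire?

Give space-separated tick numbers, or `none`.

Answer: 1 3 6 8 9 10

Derivation:
t=0: input=1 -> V=7
t=1: input=3 -> V=0 FIRE
t=2: input=2 -> V=14
t=3: input=3 -> V=0 FIRE
t=4: input=1 -> V=7
t=5: input=1 -> V=11
t=6: input=3 -> V=0 FIRE
t=7: input=2 -> V=14
t=8: input=2 -> V=0 FIRE
t=9: input=4 -> V=0 FIRE
t=10: input=4 -> V=0 FIRE
t=11: input=1 -> V=7
t=12: input=1 -> V=11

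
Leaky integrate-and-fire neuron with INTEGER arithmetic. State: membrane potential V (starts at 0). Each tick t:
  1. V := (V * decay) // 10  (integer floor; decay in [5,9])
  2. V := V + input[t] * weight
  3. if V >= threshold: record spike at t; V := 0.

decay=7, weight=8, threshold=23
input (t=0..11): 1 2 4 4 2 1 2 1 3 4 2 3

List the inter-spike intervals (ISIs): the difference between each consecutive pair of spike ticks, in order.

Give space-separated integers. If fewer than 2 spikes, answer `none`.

Answer: 1 3 2 1 2

Derivation:
t=0: input=1 -> V=8
t=1: input=2 -> V=21
t=2: input=4 -> V=0 FIRE
t=3: input=4 -> V=0 FIRE
t=4: input=2 -> V=16
t=5: input=1 -> V=19
t=6: input=2 -> V=0 FIRE
t=7: input=1 -> V=8
t=8: input=3 -> V=0 FIRE
t=9: input=4 -> V=0 FIRE
t=10: input=2 -> V=16
t=11: input=3 -> V=0 FIRE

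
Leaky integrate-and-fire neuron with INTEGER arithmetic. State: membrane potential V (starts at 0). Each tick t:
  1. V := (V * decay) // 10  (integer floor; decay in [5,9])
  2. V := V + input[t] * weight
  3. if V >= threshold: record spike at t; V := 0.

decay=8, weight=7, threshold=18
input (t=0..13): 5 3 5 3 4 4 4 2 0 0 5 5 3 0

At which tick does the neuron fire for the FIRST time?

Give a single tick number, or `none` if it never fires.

t=0: input=5 -> V=0 FIRE
t=1: input=3 -> V=0 FIRE
t=2: input=5 -> V=0 FIRE
t=3: input=3 -> V=0 FIRE
t=4: input=4 -> V=0 FIRE
t=5: input=4 -> V=0 FIRE
t=6: input=4 -> V=0 FIRE
t=7: input=2 -> V=14
t=8: input=0 -> V=11
t=9: input=0 -> V=8
t=10: input=5 -> V=0 FIRE
t=11: input=5 -> V=0 FIRE
t=12: input=3 -> V=0 FIRE
t=13: input=0 -> V=0

Answer: 0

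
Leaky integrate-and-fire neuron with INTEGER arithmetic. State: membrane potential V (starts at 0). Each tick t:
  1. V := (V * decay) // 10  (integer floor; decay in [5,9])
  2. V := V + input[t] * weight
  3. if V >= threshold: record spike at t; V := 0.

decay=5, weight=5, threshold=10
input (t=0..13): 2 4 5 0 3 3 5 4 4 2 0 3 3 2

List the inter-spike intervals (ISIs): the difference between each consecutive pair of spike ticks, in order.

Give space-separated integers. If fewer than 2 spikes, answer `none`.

t=0: input=2 -> V=0 FIRE
t=1: input=4 -> V=0 FIRE
t=2: input=5 -> V=0 FIRE
t=3: input=0 -> V=0
t=4: input=3 -> V=0 FIRE
t=5: input=3 -> V=0 FIRE
t=6: input=5 -> V=0 FIRE
t=7: input=4 -> V=0 FIRE
t=8: input=4 -> V=0 FIRE
t=9: input=2 -> V=0 FIRE
t=10: input=0 -> V=0
t=11: input=3 -> V=0 FIRE
t=12: input=3 -> V=0 FIRE
t=13: input=2 -> V=0 FIRE

Answer: 1 1 2 1 1 1 1 1 2 1 1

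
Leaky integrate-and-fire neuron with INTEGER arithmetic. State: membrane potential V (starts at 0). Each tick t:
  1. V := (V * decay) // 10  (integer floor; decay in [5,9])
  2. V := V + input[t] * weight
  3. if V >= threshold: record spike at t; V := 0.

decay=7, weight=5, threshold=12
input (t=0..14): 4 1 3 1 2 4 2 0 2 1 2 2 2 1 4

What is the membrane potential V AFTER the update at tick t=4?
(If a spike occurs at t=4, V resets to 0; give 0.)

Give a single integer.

t=0: input=4 -> V=0 FIRE
t=1: input=1 -> V=5
t=2: input=3 -> V=0 FIRE
t=3: input=1 -> V=5
t=4: input=2 -> V=0 FIRE
t=5: input=4 -> V=0 FIRE
t=6: input=2 -> V=10
t=7: input=0 -> V=7
t=8: input=2 -> V=0 FIRE
t=9: input=1 -> V=5
t=10: input=2 -> V=0 FIRE
t=11: input=2 -> V=10
t=12: input=2 -> V=0 FIRE
t=13: input=1 -> V=5
t=14: input=4 -> V=0 FIRE

Answer: 0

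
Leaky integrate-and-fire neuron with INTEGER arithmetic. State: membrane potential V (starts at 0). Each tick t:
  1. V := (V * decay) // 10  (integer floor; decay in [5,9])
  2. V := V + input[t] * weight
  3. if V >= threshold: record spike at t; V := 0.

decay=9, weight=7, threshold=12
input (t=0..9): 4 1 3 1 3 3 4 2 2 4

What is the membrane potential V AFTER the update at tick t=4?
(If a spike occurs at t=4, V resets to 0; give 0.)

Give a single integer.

Answer: 0

Derivation:
t=0: input=4 -> V=0 FIRE
t=1: input=1 -> V=7
t=2: input=3 -> V=0 FIRE
t=3: input=1 -> V=7
t=4: input=3 -> V=0 FIRE
t=5: input=3 -> V=0 FIRE
t=6: input=4 -> V=0 FIRE
t=7: input=2 -> V=0 FIRE
t=8: input=2 -> V=0 FIRE
t=9: input=4 -> V=0 FIRE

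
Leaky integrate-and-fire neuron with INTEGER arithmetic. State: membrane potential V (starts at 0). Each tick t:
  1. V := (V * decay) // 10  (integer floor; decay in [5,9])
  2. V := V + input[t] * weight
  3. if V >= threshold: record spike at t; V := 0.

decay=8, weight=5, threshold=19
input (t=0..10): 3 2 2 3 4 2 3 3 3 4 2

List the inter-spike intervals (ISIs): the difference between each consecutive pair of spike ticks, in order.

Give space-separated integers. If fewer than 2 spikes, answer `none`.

Answer: 2 1 2 2 1

Derivation:
t=0: input=3 -> V=15
t=1: input=2 -> V=0 FIRE
t=2: input=2 -> V=10
t=3: input=3 -> V=0 FIRE
t=4: input=4 -> V=0 FIRE
t=5: input=2 -> V=10
t=6: input=3 -> V=0 FIRE
t=7: input=3 -> V=15
t=8: input=3 -> V=0 FIRE
t=9: input=4 -> V=0 FIRE
t=10: input=2 -> V=10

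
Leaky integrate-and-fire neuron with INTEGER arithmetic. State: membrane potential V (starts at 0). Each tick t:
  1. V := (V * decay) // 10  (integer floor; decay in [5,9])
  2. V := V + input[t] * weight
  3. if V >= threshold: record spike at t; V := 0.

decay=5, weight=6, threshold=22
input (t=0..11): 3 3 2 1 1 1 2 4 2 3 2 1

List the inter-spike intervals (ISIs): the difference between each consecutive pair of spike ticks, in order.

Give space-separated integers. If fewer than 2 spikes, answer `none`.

Answer: 6 2

Derivation:
t=0: input=3 -> V=18
t=1: input=3 -> V=0 FIRE
t=2: input=2 -> V=12
t=3: input=1 -> V=12
t=4: input=1 -> V=12
t=5: input=1 -> V=12
t=6: input=2 -> V=18
t=7: input=4 -> V=0 FIRE
t=8: input=2 -> V=12
t=9: input=3 -> V=0 FIRE
t=10: input=2 -> V=12
t=11: input=1 -> V=12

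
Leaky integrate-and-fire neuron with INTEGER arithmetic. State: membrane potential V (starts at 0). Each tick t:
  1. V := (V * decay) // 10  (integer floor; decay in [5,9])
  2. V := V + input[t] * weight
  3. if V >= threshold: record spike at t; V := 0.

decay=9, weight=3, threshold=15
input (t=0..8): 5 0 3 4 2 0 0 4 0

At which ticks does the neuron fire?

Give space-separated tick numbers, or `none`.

Answer: 0 3 7

Derivation:
t=0: input=5 -> V=0 FIRE
t=1: input=0 -> V=0
t=2: input=3 -> V=9
t=3: input=4 -> V=0 FIRE
t=4: input=2 -> V=6
t=5: input=0 -> V=5
t=6: input=0 -> V=4
t=7: input=4 -> V=0 FIRE
t=8: input=0 -> V=0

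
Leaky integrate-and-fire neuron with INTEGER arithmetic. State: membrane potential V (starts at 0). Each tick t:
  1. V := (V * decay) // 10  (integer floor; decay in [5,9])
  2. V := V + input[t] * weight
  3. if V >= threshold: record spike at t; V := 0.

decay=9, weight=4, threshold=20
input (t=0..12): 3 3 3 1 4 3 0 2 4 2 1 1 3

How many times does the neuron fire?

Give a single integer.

t=0: input=3 -> V=12
t=1: input=3 -> V=0 FIRE
t=2: input=3 -> V=12
t=3: input=1 -> V=14
t=4: input=4 -> V=0 FIRE
t=5: input=3 -> V=12
t=6: input=0 -> V=10
t=7: input=2 -> V=17
t=8: input=4 -> V=0 FIRE
t=9: input=2 -> V=8
t=10: input=1 -> V=11
t=11: input=1 -> V=13
t=12: input=3 -> V=0 FIRE

Answer: 4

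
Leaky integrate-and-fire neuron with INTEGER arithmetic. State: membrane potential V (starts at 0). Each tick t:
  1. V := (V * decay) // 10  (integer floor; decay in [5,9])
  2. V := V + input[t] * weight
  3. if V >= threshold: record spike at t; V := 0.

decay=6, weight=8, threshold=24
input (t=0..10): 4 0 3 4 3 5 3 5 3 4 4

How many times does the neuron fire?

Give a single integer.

Answer: 10

Derivation:
t=0: input=4 -> V=0 FIRE
t=1: input=0 -> V=0
t=2: input=3 -> V=0 FIRE
t=3: input=4 -> V=0 FIRE
t=4: input=3 -> V=0 FIRE
t=5: input=5 -> V=0 FIRE
t=6: input=3 -> V=0 FIRE
t=7: input=5 -> V=0 FIRE
t=8: input=3 -> V=0 FIRE
t=9: input=4 -> V=0 FIRE
t=10: input=4 -> V=0 FIRE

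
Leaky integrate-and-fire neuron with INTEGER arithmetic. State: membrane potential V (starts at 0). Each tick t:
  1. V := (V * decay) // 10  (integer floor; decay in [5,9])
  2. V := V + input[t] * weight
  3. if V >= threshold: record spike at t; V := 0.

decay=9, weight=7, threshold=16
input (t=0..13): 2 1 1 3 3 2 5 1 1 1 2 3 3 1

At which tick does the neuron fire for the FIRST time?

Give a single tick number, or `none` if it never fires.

t=0: input=2 -> V=14
t=1: input=1 -> V=0 FIRE
t=2: input=1 -> V=7
t=3: input=3 -> V=0 FIRE
t=4: input=3 -> V=0 FIRE
t=5: input=2 -> V=14
t=6: input=5 -> V=0 FIRE
t=7: input=1 -> V=7
t=8: input=1 -> V=13
t=9: input=1 -> V=0 FIRE
t=10: input=2 -> V=14
t=11: input=3 -> V=0 FIRE
t=12: input=3 -> V=0 FIRE
t=13: input=1 -> V=7

Answer: 1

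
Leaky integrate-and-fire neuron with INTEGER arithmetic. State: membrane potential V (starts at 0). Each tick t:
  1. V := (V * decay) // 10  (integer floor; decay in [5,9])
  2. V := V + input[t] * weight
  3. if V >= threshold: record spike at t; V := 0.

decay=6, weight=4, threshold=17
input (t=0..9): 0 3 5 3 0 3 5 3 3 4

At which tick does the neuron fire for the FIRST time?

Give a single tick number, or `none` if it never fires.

Answer: 2

Derivation:
t=0: input=0 -> V=0
t=1: input=3 -> V=12
t=2: input=5 -> V=0 FIRE
t=3: input=3 -> V=12
t=4: input=0 -> V=7
t=5: input=3 -> V=16
t=6: input=5 -> V=0 FIRE
t=7: input=3 -> V=12
t=8: input=3 -> V=0 FIRE
t=9: input=4 -> V=16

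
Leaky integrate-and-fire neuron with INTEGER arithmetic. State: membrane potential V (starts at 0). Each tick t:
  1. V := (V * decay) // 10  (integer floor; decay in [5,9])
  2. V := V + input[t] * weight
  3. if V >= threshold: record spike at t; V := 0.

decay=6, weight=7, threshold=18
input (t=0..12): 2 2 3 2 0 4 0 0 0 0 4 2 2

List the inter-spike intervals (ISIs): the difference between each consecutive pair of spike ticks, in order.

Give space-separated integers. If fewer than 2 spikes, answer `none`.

Answer: 1 3 5 2

Derivation:
t=0: input=2 -> V=14
t=1: input=2 -> V=0 FIRE
t=2: input=3 -> V=0 FIRE
t=3: input=2 -> V=14
t=4: input=0 -> V=8
t=5: input=4 -> V=0 FIRE
t=6: input=0 -> V=0
t=7: input=0 -> V=0
t=8: input=0 -> V=0
t=9: input=0 -> V=0
t=10: input=4 -> V=0 FIRE
t=11: input=2 -> V=14
t=12: input=2 -> V=0 FIRE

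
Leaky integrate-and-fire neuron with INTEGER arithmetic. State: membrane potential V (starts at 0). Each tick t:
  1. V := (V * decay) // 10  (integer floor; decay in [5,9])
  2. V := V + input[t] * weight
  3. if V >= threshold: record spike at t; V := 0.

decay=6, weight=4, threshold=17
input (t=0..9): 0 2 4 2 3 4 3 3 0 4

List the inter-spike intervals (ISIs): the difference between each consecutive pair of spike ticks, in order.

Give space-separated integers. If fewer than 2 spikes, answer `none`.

Answer: 3 2

Derivation:
t=0: input=0 -> V=0
t=1: input=2 -> V=8
t=2: input=4 -> V=0 FIRE
t=3: input=2 -> V=8
t=4: input=3 -> V=16
t=5: input=4 -> V=0 FIRE
t=6: input=3 -> V=12
t=7: input=3 -> V=0 FIRE
t=8: input=0 -> V=0
t=9: input=4 -> V=16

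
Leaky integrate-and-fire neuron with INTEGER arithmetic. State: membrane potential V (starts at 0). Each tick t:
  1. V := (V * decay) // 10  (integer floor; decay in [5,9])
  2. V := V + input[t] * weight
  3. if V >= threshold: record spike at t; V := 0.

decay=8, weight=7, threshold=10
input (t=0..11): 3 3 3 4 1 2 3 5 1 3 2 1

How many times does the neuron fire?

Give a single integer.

t=0: input=3 -> V=0 FIRE
t=1: input=3 -> V=0 FIRE
t=2: input=3 -> V=0 FIRE
t=3: input=4 -> V=0 FIRE
t=4: input=1 -> V=7
t=5: input=2 -> V=0 FIRE
t=6: input=3 -> V=0 FIRE
t=7: input=5 -> V=0 FIRE
t=8: input=1 -> V=7
t=9: input=3 -> V=0 FIRE
t=10: input=2 -> V=0 FIRE
t=11: input=1 -> V=7

Answer: 9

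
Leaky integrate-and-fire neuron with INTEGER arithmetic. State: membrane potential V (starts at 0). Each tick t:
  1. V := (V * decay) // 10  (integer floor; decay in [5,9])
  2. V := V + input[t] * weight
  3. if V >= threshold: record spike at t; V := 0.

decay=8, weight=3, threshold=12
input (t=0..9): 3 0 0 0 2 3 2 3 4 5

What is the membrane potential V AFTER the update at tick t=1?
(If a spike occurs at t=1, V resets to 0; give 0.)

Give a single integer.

t=0: input=3 -> V=9
t=1: input=0 -> V=7
t=2: input=0 -> V=5
t=3: input=0 -> V=4
t=4: input=2 -> V=9
t=5: input=3 -> V=0 FIRE
t=6: input=2 -> V=6
t=7: input=3 -> V=0 FIRE
t=8: input=4 -> V=0 FIRE
t=9: input=5 -> V=0 FIRE

Answer: 7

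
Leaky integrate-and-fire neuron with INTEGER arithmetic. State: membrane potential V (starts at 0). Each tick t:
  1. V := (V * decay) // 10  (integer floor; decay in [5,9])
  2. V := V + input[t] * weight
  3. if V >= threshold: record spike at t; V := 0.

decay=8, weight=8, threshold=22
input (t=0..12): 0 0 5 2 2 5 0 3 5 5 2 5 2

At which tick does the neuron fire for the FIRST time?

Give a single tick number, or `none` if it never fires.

t=0: input=0 -> V=0
t=1: input=0 -> V=0
t=2: input=5 -> V=0 FIRE
t=3: input=2 -> V=16
t=4: input=2 -> V=0 FIRE
t=5: input=5 -> V=0 FIRE
t=6: input=0 -> V=0
t=7: input=3 -> V=0 FIRE
t=8: input=5 -> V=0 FIRE
t=9: input=5 -> V=0 FIRE
t=10: input=2 -> V=16
t=11: input=5 -> V=0 FIRE
t=12: input=2 -> V=16

Answer: 2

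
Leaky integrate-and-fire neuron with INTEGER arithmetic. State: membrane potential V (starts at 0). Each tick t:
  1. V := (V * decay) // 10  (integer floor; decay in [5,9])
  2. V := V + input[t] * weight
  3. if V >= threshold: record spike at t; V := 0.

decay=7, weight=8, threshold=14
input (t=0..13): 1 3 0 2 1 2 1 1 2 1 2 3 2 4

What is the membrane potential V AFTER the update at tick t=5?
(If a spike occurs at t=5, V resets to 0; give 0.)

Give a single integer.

t=0: input=1 -> V=8
t=1: input=3 -> V=0 FIRE
t=2: input=0 -> V=0
t=3: input=2 -> V=0 FIRE
t=4: input=1 -> V=8
t=5: input=2 -> V=0 FIRE
t=6: input=1 -> V=8
t=7: input=1 -> V=13
t=8: input=2 -> V=0 FIRE
t=9: input=1 -> V=8
t=10: input=2 -> V=0 FIRE
t=11: input=3 -> V=0 FIRE
t=12: input=2 -> V=0 FIRE
t=13: input=4 -> V=0 FIRE

Answer: 0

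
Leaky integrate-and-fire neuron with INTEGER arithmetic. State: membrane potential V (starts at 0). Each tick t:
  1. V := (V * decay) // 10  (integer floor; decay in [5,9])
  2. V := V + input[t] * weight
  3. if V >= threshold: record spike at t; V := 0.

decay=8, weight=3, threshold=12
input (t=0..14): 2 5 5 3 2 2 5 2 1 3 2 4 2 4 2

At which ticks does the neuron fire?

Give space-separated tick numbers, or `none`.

Answer: 1 2 4 6 9 11 13

Derivation:
t=0: input=2 -> V=6
t=1: input=5 -> V=0 FIRE
t=2: input=5 -> V=0 FIRE
t=3: input=3 -> V=9
t=4: input=2 -> V=0 FIRE
t=5: input=2 -> V=6
t=6: input=5 -> V=0 FIRE
t=7: input=2 -> V=6
t=8: input=1 -> V=7
t=9: input=3 -> V=0 FIRE
t=10: input=2 -> V=6
t=11: input=4 -> V=0 FIRE
t=12: input=2 -> V=6
t=13: input=4 -> V=0 FIRE
t=14: input=2 -> V=6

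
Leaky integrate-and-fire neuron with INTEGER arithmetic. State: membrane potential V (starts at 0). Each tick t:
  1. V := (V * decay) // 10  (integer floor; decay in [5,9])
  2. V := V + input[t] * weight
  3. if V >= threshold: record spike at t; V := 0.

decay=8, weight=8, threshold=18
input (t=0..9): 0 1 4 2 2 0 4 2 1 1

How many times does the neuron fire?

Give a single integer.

t=0: input=0 -> V=0
t=1: input=1 -> V=8
t=2: input=4 -> V=0 FIRE
t=3: input=2 -> V=16
t=4: input=2 -> V=0 FIRE
t=5: input=0 -> V=0
t=6: input=4 -> V=0 FIRE
t=7: input=2 -> V=16
t=8: input=1 -> V=0 FIRE
t=9: input=1 -> V=8

Answer: 4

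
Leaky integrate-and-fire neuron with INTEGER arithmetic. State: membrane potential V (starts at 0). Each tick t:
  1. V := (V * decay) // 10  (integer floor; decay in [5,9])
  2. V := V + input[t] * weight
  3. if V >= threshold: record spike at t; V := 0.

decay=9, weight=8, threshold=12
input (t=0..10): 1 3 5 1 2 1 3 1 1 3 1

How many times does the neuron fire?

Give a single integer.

t=0: input=1 -> V=8
t=1: input=3 -> V=0 FIRE
t=2: input=5 -> V=0 FIRE
t=3: input=1 -> V=8
t=4: input=2 -> V=0 FIRE
t=5: input=1 -> V=8
t=6: input=3 -> V=0 FIRE
t=7: input=1 -> V=8
t=8: input=1 -> V=0 FIRE
t=9: input=3 -> V=0 FIRE
t=10: input=1 -> V=8

Answer: 6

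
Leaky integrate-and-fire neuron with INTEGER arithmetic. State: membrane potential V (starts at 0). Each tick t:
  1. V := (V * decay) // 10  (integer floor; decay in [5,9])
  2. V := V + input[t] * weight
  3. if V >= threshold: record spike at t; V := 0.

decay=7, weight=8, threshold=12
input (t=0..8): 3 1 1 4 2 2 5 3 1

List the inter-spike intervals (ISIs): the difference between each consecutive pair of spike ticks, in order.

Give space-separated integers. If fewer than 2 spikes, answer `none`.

t=0: input=3 -> V=0 FIRE
t=1: input=1 -> V=8
t=2: input=1 -> V=0 FIRE
t=3: input=4 -> V=0 FIRE
t=4: input=2 -> V=0 FIRE
t=5: input=2 -> V=0 FIRE
t=6: input=5 -> V=0 FIRE
t=7: input=3 -> V=0 FIRE
t=8: input=1 -> V=8

Answer: 2 1 1 1 1 1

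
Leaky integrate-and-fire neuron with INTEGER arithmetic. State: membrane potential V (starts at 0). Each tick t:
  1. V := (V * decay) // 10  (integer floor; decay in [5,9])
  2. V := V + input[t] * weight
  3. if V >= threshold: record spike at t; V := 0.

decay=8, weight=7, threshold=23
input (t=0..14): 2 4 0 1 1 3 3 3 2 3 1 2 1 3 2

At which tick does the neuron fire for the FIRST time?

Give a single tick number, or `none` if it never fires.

Answer: 1

Derivation:
t=0: input=2 -> V=14
t=1: input=4 -> V=0 FIRE
t=2: input=0 -> V=0
t=3: input=1 -> V=7
t=4: input=1 -> V=12
t=5: input=3 -> V=0 FIRE
t=6: input=3 -> V=21
t=7: input=3 -> V=0 FIRE
t=8: input=2 -> V=14
t=9: input=3 -> V=0 FIRE
t=10: input=1 -> V=7
t=11: input=2 -> V=19
t=12: input=1 -> V=22
t=13: input=3 -> V=0 FIRE
t=14: input=2 -> V=14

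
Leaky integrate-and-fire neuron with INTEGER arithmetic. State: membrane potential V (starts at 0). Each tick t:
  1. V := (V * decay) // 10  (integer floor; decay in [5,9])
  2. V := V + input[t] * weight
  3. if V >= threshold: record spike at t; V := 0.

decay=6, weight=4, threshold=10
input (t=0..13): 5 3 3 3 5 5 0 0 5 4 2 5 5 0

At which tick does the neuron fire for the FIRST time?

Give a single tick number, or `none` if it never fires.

Answer: 0

Derivation:
t=0: input=5 -> V=0 FIRE
t=1: input=3 -> V=0 FIRE
t=2: input=3 -> V=0 FIRE
t=3: input=3 -> V=0 FIRE
t=4: input=5 -> V=0 FIRE
t=5: input=5 -> V=0 FIRE
t=6: input=0 -> V=0
t=7: input=0 -> V=0
t=8: input=5 -> V=0 FIRE
t=9: input=4 -> V=0 FIRE
t=10: input=2 -> V=8
t=11: input=5 -> V=0 FIRE
t=12: input=5 -> V=0 FIRE
t=13: input=0 -> V=0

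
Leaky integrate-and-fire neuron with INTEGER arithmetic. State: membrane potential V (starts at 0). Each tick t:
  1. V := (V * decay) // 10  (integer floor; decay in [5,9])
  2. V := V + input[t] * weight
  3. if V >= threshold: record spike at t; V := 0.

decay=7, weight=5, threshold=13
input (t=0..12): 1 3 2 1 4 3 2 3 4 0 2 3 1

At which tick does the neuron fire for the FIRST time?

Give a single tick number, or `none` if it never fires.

Answer: 1

Derivation:
t=0: input=1 -> V=5
t=1: input=3 -> V=0 FIRE
t=2: input=2 -> V=10
t=3: input=1 -> V=12
t=4: input=4 -> V=0 FIRE
t=5: input=3 -> V=0 FIRE
t=6: input=2 -> V=10
t=7: input=3 -> V=0 FIRE
t=8: input=4 -> V=0 FIRE
t=9: input=0 -> V=0
t=10: input=2 -> V=10
t=11: input=3 -> V=0 FIRE
t=12: input=1 -> V=5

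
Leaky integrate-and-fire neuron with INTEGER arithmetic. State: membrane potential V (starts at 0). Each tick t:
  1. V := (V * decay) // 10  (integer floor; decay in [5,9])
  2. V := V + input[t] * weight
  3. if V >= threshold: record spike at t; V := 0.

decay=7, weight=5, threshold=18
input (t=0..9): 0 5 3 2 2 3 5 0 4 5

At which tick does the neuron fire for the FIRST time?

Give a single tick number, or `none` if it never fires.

t=0: input=0 -> V=0
t=1: input=5 -> V=0 FIRE
t=2: input=3 -> V=15
t=3: input=2 -> V=0 FIRE
t=4: input=2 -> V=10
t=5: input=3 -> V=0 FIRE
t=6: input=5 -> V=0 FIRE
t=7: input=0 -> V=0
t=8: input=4 -> V=0 FIRE
t=9: input=5 -> V=0 FIRE

Answer: 1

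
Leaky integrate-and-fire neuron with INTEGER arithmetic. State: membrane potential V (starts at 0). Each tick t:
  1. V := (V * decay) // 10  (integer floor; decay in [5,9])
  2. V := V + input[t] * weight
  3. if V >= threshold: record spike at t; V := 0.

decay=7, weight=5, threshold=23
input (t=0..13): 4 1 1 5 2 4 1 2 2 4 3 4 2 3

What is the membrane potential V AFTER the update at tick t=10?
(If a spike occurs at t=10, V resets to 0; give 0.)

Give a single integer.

Answer: 15

Derivation:
t=0: input=4 -> V=20
t=1: input=1 -> V=19
t=2: input=1 -> V=18
t=3: input=5 -> V=0 FIRE
t=4: input=2 -> V=10
t=5: input=4 -> V=0 FIRE
t=6: input=1 -> V=5
t=7: input=2 -> V=13
t=8: input=2 -> V=19
t=9: input=4 -> V=0 FIRE
t=10: input=3 -> V=15
t=11: input=4 -> V=0 FIRE
t=12: input=2 -> V=10
t=13: input=3 -> V=22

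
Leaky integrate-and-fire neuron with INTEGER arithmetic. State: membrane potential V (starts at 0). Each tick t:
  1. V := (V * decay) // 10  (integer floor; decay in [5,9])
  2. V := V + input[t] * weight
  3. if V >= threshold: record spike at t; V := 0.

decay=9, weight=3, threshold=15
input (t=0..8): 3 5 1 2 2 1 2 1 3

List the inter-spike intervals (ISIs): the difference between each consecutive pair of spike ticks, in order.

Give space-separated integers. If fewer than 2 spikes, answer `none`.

Answer: 5

Derivation:
t=0: input=3 -> V=9
t=1: input=5 -> V=0 FIRE
t=2: input=1 -> V=3
t=3: input=2 -> V=8
t=4: input=2 -> V=13
t=5: input=1 -> V=14
t=6: input=2 -> V=0 FIRE
t=7: input=1 -> V=3
t=8: input=3 -> V=11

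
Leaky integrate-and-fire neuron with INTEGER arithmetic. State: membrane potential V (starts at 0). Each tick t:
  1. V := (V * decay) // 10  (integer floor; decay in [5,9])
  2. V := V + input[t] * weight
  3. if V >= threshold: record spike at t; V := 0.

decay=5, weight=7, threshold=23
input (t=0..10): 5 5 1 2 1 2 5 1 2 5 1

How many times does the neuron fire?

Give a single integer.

Answer: 4

Derivation:
t=0: input=5 -> V=0 FIRE
t=1: input=5 -> V=0 FIRE
t=2: input=1 -> V=7
t=3: input=2 -> V=17
t=4: input=1 -> V=15
t=5: input=2 -> V=21
t=6: input=5 -> V=0 FIRE
t=7: input=1 -> V=7
t=8: input=2 -> V=17
t=9: input=5 -> V=0 FIRE
t=10: input=1 -> V=7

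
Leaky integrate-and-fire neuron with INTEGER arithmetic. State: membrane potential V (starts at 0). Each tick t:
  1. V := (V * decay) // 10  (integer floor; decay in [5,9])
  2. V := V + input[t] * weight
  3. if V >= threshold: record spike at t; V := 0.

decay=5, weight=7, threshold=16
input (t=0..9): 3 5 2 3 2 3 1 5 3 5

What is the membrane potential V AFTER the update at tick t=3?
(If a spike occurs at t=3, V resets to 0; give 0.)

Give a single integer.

t=0: input=3 -> V=0 FIRE
t=1: input=5 -> V=0 FIRE
t=2: input=2 -> V=14
t=3: input=3 -> V=0 FIRE
t=4: input=2 -> V=14
t=5: input=3 -> V=0 FIRE
t=6: input=1 -> V=7
t=7: input=5 -> V=0 FIRE
t=8: input=3 -> V=0 FIRE
t=9: input=5 -> V=0 FIRE

Answer: 0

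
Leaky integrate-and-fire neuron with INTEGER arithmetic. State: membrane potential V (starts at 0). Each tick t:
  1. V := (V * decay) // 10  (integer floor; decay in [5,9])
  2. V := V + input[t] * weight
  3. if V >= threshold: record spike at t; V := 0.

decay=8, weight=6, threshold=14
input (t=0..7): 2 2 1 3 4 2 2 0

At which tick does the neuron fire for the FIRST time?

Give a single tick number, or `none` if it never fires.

Answer: 1

Derivation:
t=0: input=2 -> V=12
t=1: input=2 -> V=0 FIRE
t=2: input=1 -> V=6
t=3: input=3 -> V=0 FIRE
t=4: input=4 -> V=0 FIRE
t=5: input=2 -> V=12
t=6: input=2 -> V=0 FIRE
t=7: input=0 -> V=0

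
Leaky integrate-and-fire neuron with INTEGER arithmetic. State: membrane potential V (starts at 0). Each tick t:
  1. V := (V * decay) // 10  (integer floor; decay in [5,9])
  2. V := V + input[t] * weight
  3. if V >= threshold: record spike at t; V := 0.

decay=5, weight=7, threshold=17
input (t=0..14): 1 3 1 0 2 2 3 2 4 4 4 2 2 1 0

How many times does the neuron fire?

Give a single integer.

t=0: input=1 -> V=7
t=1: input=3 -> V=0 FIRE
t=2: input=1 -> V=7
t=3: input=0 -> V=3
t=4: input=2 -> V=15
t=5: input=2 -> V=0 FIRE
t=6: input=3 -> V=0 FIRE
t=7: input=2 -> V=14
t=8: input=4 -> V=0 FIRE
t=9: input=4 -> V=0 FIRE
t=10: input=4 -> V=0 FIRE
t=11: input=2 -> V=14
t=12: input=2 -> V=0 FIRE
t=13: input=1 -> V=7
t=14: input=0 -> V=3

Answer: 7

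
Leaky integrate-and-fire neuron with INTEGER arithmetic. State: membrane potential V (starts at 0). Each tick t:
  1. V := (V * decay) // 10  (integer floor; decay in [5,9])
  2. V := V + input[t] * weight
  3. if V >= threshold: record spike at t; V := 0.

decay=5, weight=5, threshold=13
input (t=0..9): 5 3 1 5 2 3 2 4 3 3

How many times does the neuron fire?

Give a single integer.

t=0: input=5 -> V=0 FIRE
t=1: input=3 -> V=0 FIRE
t=2: input=1 -> V=5
t=3: input=5 -> V=0 FIRE
t=4: input=2 -> V=10
t=5: input=3 -> V=0 FIRE
t=6: input=2 -> V=10
t=7: input=4 -> V=0 FIRE
t=8: input=3 -> V=0 FIRE
t=9: input=3 -> V=0 FIRE

Answer: 7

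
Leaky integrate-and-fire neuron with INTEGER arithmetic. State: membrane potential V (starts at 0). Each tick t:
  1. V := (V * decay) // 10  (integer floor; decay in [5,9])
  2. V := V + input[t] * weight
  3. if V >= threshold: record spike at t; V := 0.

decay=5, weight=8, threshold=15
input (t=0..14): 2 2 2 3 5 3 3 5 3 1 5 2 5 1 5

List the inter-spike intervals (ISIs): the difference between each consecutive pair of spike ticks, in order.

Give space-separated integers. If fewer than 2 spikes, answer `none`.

Answer: 1 1 1 1 1 1 1 1 2 1 1 2

Derivation:
t=0: input=2 -> V=0 FIRE
t=1: input=2 -> V=0 FIRE
t=2: input=2 -> V=0 FIRE
t=3: input=3 -> V=0 FIRE
t=4: input=5 -> V=0 FIRE
t=5: input=3 -> V=0 FIRE
t=6: input=3 -> V=0 FIRE
t=7: input=5 -> V=0 FIRE
t=8: input=3 -> V=0 FIRE
t=9: input=1 -> V=8
t=10: input=5 -> V=0 FIRE
t=11: input=2 -> V=0 FIRE
t=12: input=5 -> V=0 FIRE
t=13: input=1 -> V=8
t=14: input=5 -> V=0 FIRE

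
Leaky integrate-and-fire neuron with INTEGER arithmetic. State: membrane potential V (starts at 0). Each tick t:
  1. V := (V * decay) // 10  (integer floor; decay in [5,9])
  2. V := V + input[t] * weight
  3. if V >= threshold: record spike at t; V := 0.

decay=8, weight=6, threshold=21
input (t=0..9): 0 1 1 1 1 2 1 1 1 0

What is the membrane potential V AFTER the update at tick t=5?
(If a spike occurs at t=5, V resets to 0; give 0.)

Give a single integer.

t=0: input=0 -> V=0
t=1: input=1 -> V=6
t=2: input=1 -> V=10
t=3: input=1 -> V=14
t=4: input=1 -> V=17
t=5: input=2 -> V=0 FIRE
t=6: input=1 -> V=6
t=7: input=1 -> V=10
t=8: input=1 -> V=14
t=9: input=0 -> V=11

Answer: 0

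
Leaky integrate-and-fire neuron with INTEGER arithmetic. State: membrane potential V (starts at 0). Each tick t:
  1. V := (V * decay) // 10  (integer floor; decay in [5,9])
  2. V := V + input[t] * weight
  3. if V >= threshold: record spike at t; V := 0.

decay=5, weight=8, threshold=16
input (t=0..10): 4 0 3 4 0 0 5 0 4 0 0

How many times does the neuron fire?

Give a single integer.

t=0: input=4 -> V=0 FIRE
t=1: input=0 -> V=0
t=2: input=3 -> V=0 FIRE
t=3: input=4 -> V=0 FIRE
t=4: input=0 -> V=0
t=5: input=0 -> V=0
t=6: input=5 -> V=0 FIRE
t=7: input=0 -> V=0
t=8: input=4 -> V=0 FIRE
t=9: input=0 -> V=0
t=10: input=0 -> V=0

Answer: 5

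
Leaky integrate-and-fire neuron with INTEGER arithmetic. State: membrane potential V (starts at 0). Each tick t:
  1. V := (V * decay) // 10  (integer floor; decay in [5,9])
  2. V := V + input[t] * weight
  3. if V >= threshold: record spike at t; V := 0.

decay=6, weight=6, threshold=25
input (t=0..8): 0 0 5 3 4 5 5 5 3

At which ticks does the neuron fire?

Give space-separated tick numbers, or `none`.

Answer: 2 4 5 6 7

Derivation:
t=0: input=0 -> V=0
t=1: input=0 -> V=0
t=2: input=5 -> V=0 FIRE
t=3: input=3 -> V=18
t=4: input=4 -> V=0 FIRE
t=5: input=5 -> V=0 FIRE
t=6: input=5 -> V=0 FIRE
t=7: input=5 -> V=0 FIRE
t=8: input=3 -> V=18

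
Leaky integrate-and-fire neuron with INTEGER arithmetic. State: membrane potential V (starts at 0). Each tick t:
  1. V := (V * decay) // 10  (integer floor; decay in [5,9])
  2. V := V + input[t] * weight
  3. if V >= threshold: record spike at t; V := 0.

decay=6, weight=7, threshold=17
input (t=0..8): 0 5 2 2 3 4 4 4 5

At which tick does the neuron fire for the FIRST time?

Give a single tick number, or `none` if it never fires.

t=0: input=0 -> V=0
t=1: input=5 -> V=0 FIRE
t=2: input=2 -> V=14
t=3: input=2 -> V=0 FIRE
t=4: input=3 -> V=0 FIRE
t=5: input=4 -> V=0 FIRE
t=6: input=4 -> V=0 FIRE
t=7: input=4 -> V=0 FIRE
t=8: input=5 -> V=0 FIRE

Answer: 1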